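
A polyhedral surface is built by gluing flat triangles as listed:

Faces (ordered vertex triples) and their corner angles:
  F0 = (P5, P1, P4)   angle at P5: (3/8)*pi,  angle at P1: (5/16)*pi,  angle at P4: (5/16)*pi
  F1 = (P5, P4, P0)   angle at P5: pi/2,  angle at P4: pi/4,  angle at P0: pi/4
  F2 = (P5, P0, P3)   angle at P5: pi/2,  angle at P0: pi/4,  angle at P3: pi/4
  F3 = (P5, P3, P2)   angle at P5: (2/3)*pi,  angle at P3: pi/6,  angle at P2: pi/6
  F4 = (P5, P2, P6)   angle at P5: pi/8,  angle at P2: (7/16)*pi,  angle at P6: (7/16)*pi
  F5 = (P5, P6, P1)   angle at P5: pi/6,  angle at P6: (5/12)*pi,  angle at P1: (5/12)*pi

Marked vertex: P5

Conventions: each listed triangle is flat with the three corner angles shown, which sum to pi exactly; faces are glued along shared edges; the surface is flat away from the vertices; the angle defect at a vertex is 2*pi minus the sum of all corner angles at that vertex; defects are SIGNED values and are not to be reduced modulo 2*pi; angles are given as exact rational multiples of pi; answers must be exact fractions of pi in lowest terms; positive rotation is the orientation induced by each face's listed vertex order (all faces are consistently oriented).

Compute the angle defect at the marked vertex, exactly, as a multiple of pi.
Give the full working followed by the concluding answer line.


Sum of corner angles at P5: (7/3)*pi
defect = 2*pi - (7/3)*pi

Answer: defect(P5) = -pi/3


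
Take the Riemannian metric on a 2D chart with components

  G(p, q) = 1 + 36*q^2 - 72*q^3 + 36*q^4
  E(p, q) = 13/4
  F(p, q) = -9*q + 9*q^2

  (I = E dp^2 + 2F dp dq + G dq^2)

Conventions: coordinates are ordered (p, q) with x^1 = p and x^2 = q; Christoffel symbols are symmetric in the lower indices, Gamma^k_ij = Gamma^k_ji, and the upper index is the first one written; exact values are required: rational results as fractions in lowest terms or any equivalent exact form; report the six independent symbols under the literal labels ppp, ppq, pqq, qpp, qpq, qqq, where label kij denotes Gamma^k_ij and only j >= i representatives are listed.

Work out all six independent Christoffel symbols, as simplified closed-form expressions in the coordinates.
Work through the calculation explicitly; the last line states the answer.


E = 13/4; F = -9*q + 9*q^2; G = 1 + 36*q^2 - 72*q^3 + 36*q^4
Gamma^k_ij = (1/2) g^{kl} (d_i g_jl + d_j g_il - d_l g_ij), with g^inv = (1/(EG-F^2)) [[G, -F], [-F, E]]
first partials: E_p = 0, E_q = 0, F_p = 0, F_q = -9 + 18*q, G_p = 0, G_q = 72*q - 216*q^2 + 144*q^3
D = EG - F^2 = 13/4 + 36*q^2 - 72*q^3 + 36*q^4
expanded: Gamma^p_pp = (G E_p - 2F F_p + F E_q)/(2D), Gamma^p_pq = (G E_q - F G_p)/(2D), Gamma^p_qq = (2G F_q - G G_p - F G_q)/(2D), Gamma^q_pp = (2E F_p - E E_q - F E_p)/(2D), Gamma^q_pq = (E G_p - F E_q)/(2D), Gamma^q_qq = (E G_q - 2F F_q + F G_p)/(2D); substitute and cancel common factors

Answer: Gamma_ppp = 0, Gamma_ppq = 0, Gamma_pqq = (72*q - 36)/(144*q^4 - 288*q^3 + 144*q^2 + 13), Gamma_qpp = 0, Gamma_qpq = 0, Gamma_qqq = (288*q^3 - 432*q^2 + 144*q)/(144*q^4 - 288*q^3 + 144*q^2 + 13)


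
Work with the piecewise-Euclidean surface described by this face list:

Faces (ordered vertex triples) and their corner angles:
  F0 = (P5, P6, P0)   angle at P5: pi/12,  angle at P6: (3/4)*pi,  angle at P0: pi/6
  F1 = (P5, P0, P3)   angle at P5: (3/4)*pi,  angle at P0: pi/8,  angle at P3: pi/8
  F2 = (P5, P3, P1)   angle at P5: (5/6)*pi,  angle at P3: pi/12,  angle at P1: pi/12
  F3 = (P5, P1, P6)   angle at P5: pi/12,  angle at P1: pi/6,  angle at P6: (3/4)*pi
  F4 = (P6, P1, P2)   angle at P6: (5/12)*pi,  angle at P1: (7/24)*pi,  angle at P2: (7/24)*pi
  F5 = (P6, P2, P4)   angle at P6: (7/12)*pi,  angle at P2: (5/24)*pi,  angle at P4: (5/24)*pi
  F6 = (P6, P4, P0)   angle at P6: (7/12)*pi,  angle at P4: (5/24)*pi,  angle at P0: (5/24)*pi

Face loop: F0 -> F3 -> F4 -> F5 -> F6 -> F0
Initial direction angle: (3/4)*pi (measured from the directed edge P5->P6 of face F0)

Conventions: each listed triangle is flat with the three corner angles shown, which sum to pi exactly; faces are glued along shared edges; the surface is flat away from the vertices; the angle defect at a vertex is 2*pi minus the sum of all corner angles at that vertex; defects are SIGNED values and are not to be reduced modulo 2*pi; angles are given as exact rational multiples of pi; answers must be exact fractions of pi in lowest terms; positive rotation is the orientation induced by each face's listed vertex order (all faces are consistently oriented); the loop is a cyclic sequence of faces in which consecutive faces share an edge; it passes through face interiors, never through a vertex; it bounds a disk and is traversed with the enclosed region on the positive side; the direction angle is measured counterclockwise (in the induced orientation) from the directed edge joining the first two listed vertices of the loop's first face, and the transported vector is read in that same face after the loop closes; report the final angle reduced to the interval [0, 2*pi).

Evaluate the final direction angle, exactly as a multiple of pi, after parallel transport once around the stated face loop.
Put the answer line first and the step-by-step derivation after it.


Answer: final direction angle = (5/3)*pi

enclosed vertex P6: corner angles sum to (37/12)*pi, defect = 2*pi - (37/12)*pi = (-13/12)*pi
summing the enclosed defects onto the initial angle, mod 2*pi in the induced orientation:
final angle = (3/4)*pi - (13/12)*pi = (5/3)*pi (mod 2*pi)


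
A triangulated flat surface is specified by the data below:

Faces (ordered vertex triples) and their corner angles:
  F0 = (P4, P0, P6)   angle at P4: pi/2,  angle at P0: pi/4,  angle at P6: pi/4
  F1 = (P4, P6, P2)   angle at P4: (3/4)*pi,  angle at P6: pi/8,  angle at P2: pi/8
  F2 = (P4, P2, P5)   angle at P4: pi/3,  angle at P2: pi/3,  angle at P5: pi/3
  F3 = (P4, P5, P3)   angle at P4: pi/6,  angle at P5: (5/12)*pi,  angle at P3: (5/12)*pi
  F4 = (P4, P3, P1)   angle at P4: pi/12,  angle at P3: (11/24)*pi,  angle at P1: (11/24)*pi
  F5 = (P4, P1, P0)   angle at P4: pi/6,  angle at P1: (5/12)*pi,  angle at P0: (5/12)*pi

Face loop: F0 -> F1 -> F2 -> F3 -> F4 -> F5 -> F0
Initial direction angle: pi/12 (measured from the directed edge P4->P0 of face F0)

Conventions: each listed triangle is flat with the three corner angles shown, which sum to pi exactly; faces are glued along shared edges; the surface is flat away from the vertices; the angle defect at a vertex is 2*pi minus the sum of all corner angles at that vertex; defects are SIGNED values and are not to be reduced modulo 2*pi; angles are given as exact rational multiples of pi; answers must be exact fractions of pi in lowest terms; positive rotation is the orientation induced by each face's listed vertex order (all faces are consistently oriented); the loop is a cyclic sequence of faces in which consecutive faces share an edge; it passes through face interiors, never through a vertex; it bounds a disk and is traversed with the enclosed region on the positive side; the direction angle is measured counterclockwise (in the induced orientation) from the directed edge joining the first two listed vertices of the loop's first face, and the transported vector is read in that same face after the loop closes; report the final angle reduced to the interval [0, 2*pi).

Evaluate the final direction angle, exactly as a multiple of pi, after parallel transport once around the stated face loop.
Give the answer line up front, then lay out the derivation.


Answer: final direction angle = pi/12

enclosed vertex P4: corner angles sum to 2*pi, defect = 2*pi - 2*pi = 0
the final direction is the initial angle plus the enclosed defects, taken mod 2*pi in the induced orientation
final angle = pi/12 + 0 = pi/12 (mod 2*pi)


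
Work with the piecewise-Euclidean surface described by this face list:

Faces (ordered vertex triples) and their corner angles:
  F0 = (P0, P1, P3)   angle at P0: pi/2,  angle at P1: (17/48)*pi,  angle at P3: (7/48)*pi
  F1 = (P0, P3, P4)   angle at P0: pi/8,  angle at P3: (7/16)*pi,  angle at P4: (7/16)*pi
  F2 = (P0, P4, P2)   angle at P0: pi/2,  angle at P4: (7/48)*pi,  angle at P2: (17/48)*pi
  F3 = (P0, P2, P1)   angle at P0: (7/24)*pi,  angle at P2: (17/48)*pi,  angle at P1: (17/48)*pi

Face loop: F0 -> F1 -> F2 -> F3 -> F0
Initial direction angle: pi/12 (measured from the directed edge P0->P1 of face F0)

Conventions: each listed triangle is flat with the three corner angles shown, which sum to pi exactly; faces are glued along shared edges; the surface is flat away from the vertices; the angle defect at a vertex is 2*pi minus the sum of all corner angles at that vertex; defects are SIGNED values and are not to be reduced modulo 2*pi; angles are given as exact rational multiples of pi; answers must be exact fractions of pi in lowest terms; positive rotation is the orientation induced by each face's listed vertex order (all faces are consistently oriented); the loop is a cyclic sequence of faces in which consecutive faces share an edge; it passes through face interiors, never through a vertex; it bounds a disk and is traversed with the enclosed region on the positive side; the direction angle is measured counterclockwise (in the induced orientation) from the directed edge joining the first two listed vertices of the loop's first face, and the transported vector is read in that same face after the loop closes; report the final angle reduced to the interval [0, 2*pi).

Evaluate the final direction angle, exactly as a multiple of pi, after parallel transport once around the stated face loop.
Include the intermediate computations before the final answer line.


enclosed vertex P0: corner angles sum to (17/12)*pi, defect = 2*pi - (17/12)*pi = (7/12)*pi
the rotation equals the total enclosed defect, so the final angle is initial + defects (mod 2*pi)
final angle = pi/12 + (7/12)*pi = (2/3)*pi (mod 2*pi)

Answer: final direction angle = (2/3)*pi


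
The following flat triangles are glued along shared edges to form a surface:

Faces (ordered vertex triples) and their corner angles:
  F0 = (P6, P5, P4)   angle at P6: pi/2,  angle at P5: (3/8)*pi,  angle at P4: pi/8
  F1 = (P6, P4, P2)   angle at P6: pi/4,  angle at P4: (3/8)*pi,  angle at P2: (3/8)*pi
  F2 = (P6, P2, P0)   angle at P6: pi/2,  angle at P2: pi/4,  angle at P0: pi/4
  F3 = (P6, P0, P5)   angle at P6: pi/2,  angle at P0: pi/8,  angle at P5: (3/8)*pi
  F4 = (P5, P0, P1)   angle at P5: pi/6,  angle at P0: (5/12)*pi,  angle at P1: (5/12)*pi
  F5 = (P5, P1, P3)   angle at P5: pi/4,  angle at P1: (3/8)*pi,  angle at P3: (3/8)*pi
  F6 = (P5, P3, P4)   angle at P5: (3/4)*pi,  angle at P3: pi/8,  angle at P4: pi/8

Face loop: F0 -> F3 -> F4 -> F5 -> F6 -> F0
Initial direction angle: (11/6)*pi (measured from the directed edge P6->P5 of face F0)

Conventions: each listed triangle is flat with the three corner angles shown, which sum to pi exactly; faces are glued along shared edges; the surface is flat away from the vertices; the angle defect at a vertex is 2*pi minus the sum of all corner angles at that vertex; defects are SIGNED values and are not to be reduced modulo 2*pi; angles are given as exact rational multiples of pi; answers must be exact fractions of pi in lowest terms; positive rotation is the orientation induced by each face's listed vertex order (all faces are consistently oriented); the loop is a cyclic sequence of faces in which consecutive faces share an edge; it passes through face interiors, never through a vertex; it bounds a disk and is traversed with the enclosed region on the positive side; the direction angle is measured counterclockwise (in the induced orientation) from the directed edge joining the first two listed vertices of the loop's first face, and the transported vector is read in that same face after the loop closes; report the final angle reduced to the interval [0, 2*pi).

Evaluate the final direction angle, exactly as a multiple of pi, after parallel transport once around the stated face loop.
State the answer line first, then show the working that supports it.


Answer: final direction angle = (23/12)*pi

enclosed vertex P5: corner angles sum to (23/12)*pi, defect = 2*pi - (23/12)*pi = pi/12
by Gauss-Bonnet the loop rotates the vector by the enclosed defect sum (positive orientation, mod 2*pi)
final angle = (11/6)*pi + pi/12 = (23/12)*pi (mod 2*pi)


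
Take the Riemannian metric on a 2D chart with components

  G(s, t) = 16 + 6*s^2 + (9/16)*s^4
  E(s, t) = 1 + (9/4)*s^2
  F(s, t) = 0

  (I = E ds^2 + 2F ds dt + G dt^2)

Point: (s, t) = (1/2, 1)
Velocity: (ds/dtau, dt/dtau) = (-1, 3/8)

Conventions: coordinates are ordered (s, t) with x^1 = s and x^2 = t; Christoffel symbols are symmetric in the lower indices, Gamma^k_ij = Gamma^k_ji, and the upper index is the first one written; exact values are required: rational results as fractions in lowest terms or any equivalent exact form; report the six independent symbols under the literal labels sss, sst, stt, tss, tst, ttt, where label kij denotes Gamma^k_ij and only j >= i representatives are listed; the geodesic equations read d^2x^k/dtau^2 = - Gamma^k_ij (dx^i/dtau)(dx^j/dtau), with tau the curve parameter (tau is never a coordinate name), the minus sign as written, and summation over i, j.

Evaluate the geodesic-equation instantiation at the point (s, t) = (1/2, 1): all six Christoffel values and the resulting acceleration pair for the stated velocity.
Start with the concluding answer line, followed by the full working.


Answer: Gamma_sss = 18/25, Gamma_sst = 0, Gamma_stt = -201/100, Gamma_tss = 0, Gamma_tst = 12/67, Gamma_ttt = 0; accelerations (d^2s/dtau^2, d^2t/dtau^2) = (-2799/6400, 9/67)

E = 25/16, F = 0, G = 4489/256 at the point
E_s = 9/4, E_t = 0, F_s = 0, F_t = 0, G_s = 201/32, G_t = 0
EG - F^2 = 112225/4096;  g^inv = (4096/112225) * [[4489/256, 0], [0, 25/16]]
first-kind symbols [ij,l] = (1/2)(d_i g_jl + d_j g_il - d_l g_ij): [ss,s] = E_s/2 = 9/8, [ss,t] = F_s - E_t/2 = 0, [st,s] = E_t/2 = 0, [st,t] = G_s/2 = 201/64, [tt,s] = F_t - G_s/2 = -201/64, [tt,t] = G_t/2 = 0
Gamma^s_ij = (G*[ij,s] - F*[ij,t])/(EG - F^2), Gamma^t_ij = (E*[ij,t] - F*[ij,s])/(EG - F^2)
Gamma_sss = 18/25, Gamma_sst = 0, Gamma_stt = -201/100, Gamma_tss = 0, Gamma_tst = 12/67, Gamma_ttt = 0
d^2s/dtau^2 = -(Gamma_sss*(-1)^2 + 2*Gamma_sst*(-1)*(3/8) + Gamma_stt*(3/8)^2) = -2799/6400
d^2t/dtau^2 = -(Gamma_tss*(-1)^2 + 2*Gamma_tst*(-1)*(3/8) + Gamma_ttt*(3/8)^2) = 9/67


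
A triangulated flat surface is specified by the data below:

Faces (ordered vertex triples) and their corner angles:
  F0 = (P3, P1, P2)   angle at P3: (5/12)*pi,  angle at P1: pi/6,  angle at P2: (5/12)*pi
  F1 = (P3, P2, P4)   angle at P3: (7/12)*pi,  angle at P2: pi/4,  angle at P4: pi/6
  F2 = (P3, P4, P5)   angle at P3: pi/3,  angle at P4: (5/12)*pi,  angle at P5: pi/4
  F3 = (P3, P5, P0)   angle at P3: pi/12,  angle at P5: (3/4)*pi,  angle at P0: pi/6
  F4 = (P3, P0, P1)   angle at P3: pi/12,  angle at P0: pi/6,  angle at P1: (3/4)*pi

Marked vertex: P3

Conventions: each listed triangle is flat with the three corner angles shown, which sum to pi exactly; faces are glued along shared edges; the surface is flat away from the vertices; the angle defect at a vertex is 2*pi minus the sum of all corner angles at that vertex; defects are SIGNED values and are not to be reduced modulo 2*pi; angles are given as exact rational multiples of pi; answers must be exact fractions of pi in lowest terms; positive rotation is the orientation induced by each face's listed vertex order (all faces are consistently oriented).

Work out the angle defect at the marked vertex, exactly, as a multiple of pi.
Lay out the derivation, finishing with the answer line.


Sum of corner angles at P3: (3/2)*pi
defect = 2*pi - (3/2)*pi

Answer: defect(P3) = pi/2


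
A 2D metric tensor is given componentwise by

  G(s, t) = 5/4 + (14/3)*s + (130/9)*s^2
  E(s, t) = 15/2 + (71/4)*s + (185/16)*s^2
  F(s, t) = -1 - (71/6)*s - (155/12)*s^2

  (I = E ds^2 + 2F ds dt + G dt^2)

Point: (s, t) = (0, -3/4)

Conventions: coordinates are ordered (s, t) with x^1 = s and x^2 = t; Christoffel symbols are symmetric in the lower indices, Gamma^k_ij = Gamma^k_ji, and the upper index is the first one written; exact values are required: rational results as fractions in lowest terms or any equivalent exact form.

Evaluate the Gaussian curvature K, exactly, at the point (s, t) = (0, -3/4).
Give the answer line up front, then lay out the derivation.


Answer: K = -15718/13467

E = 15/2, F = -1, G = 5/4, EG - F^2 = 67/8 at the point
E_s = 71/4, E_t = 0, F_s = -71/6, F_t = 0, G_s = 14/3, G_t = 0
E_tt = 0, F_st = 0, G_ss = 260/9
The intrinsic route: Brioschi's K = (det M1 - det M2)/(EG - F^2)^2.
M1 = [[-E_tt/2 + F_st - G_ss/2, E_s/2, F_s - E_t/2], [F_t - G_s/2, E, F], [G_t/2, F, G]] = [[-130/9, 71/8, -71/6], [-7/3, 15/2, -1], [0, -1, 5/4]]; det M1 = -11779/96
M2 = [[0, E_t/2, G_s/2], [E_t/2, E, F], [G_s/2, F, G]] = [[0, 0, 7/3], [0, 15/2, -1], [7/3, -1, 5/4]]; det M2 = -245/6
det M1 - det M2 = -7859/96; K = -7859/96 / (67/8)^2 = -15718/13467


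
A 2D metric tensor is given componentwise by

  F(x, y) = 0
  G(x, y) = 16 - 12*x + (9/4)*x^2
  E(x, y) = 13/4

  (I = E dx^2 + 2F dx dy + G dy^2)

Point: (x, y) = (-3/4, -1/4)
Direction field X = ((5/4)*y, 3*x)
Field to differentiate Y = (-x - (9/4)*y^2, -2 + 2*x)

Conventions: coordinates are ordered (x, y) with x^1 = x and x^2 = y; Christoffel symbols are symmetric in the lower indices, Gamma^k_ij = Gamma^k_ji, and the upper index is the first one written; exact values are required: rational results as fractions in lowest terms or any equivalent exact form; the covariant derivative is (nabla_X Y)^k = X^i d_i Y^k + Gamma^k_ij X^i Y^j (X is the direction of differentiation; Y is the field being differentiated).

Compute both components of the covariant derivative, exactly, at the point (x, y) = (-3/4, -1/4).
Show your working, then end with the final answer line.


E = 13/4, F = 0, G = 1681/64 at the point
E_x = 0, E_y = 0, F_x = 0, F_y = 0, G_x = -123/8, G_y = 0
EG - F^2 = 21853/256;  g^inv = (256/21853) * [[1681/64, 0], [0, 13/4]]
first-kind symbols [ij,l] = (1/2)(d_i g_jl + d_j g_il - d_l g_ij): [xx,x] = E_x/2 = 0, [xx,y] = F_x - E_y/2 = 0, [xy,x] = E_y/2 = 0, [xy,y] = G_x/2 = -123/16, [yy,x] = F_y - G_x/2 = 123/16, [yy,y] = G_y/2 = 0
Gamma^x_ij = (G*[ij,x] - F*[ij,y])/(EG - F^2), Gamma^y_ij = (E*[ij,y] - F*[ij,x])/(EG - F^2)
Gamma_xxx = 0, Gamma_xxy = 0, Gamma_xyy = 123/52, Gamma_yxx = 0, Gamma_yxy = -12/41, Gamma_yyy = 0
X = (-5/16, -9/4), Y = (39/64, -7/2) at the point

Answer: (nabla_X Y)^x = 3413/208, (nabla_X Y)^y = -1427/2624


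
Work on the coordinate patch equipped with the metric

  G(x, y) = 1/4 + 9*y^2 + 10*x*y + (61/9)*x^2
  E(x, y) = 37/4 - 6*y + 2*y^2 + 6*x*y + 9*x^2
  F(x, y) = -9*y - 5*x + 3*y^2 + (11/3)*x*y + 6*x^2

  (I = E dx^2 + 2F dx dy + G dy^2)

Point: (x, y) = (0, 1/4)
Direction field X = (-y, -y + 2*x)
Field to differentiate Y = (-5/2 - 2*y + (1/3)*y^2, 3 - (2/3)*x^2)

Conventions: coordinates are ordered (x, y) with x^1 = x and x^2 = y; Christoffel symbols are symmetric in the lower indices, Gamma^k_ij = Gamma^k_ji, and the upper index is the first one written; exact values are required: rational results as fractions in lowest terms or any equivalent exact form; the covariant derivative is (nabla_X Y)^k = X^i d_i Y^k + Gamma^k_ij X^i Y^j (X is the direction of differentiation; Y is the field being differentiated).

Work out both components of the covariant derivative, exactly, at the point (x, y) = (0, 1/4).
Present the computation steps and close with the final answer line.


E = 63/8, F = -33/16, G = 13/16 at the point
E_x = 3/2, E_y = -5, F_x = -49/12, F_y = -15/2, G_x = 5/2, G_y = 9/2
EG - F^2 = 549/256;  g^inv = (256/549) * [[13/16, 33/16], [33/16, 63/8]]
first-kind symbols [ij,l] = (1/2)(d_i g_jl + d_j g_il - d_l g_ij): [xx,x] = E_x/2 = 3/4, [xx,y] = F_x - E_y/2 = -19/12, [xy,x] = E_y/2 = -5/2, [xy,y] = G_x/2 = 5/4, [yy,x] = F_y - G_x/2 = -35/4, [yy,y] = G_y/2 = 9/4
Gamma^x_ij = (G*[ij,x] - F*[ij,y])/(EG - F^2), Gamma^y_ij = (E*[ij,y] - F*[ij,x])/(EG - F^2)
Gamma_xxx = -680/549, Gamma_xxy = 140/549, Gamma_xyy = -632/549, Gamma_yxx = -932/183, Gamma_yxy = 400/183, Gamma_yyy = -28/183
X = (-1/4, -1/4), Y = (-143/48, 3) at the point

Answer: (nabla_X Y)^x = 1165/2928, (nabla_X Y)^y = -32411/8784


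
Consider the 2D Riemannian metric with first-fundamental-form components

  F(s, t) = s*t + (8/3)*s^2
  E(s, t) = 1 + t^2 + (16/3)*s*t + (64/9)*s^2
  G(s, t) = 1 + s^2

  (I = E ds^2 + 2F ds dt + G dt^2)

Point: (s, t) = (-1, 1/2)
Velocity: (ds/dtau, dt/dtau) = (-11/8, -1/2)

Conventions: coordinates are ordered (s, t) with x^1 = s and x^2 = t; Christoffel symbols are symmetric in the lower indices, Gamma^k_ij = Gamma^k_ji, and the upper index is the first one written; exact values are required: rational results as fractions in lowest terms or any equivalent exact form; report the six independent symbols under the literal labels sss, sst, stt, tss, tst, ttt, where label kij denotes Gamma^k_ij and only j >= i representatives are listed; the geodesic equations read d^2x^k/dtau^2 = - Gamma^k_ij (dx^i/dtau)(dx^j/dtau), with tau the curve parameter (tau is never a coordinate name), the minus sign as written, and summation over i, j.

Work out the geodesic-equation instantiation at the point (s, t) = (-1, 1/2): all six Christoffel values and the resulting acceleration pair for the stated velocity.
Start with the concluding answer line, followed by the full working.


Answer: Gamma_sss = -208/241, Gamma_sst = -78/241, Gamma_stt = 0, Gamma_tss = -96/241, Gamma_tst = -36/241, Gamma_ttt = 0; accelerations (d^2s/dtau^2, d^2t/dtau^2) = (1001/482, 231/241)

E = 205/36, F = 13/6, G = 2 at the point
E_s = -104/9, E_t = -13/3, F_s = -29/6, F_t = -1, G_s = -2, G_t = 0
EG - F^2 = 241/36;  g^inv = (36/241) * [[2, -13/6], [-13/6, 205/36]]
first-kind symbols [ij,l] = (1/2)(d_i g_jl + d_j g_il - d_l g_ij): [ss,s] = E_s/2 = -52/9, [ss,t] = F_s - E_t/2 = -8/3, [st,s] = E_t/2 = -13/6, [st,t] = G_s/2 = -1, [tt,s] = F_t - G_s/2 = 0, [tt,t] = G_t/2 = 0
Gamma^s_ij = (G*[ij,s] - F*[ij,t])/(EG - F^2), Gamma^t_ij = (E*[ij,t] - F*[ij,s])/(EG - F^2)
Gamma_sss = -208/241, Gamma_sst = -78/241, Gamma_stt = 0, Gamma_tss = -96/241, Gamma_tst = -36/241, Gamma_ttt = 0
d^2s/dtau^2 = -(Gamma_sss*(-11/8)^2 + 2*Gamma_sst*(-11/8)*(-1/2) + Gamma_stt*(-1/2)^2) = 1001/482
d^2t/dtau^2 = -(Gamma_tss*(-11/8)^2 + 2*Gamma_tst*(-11/8)*(-1/2) + Gamma_ttt*(-1/2)^2) = 231/241


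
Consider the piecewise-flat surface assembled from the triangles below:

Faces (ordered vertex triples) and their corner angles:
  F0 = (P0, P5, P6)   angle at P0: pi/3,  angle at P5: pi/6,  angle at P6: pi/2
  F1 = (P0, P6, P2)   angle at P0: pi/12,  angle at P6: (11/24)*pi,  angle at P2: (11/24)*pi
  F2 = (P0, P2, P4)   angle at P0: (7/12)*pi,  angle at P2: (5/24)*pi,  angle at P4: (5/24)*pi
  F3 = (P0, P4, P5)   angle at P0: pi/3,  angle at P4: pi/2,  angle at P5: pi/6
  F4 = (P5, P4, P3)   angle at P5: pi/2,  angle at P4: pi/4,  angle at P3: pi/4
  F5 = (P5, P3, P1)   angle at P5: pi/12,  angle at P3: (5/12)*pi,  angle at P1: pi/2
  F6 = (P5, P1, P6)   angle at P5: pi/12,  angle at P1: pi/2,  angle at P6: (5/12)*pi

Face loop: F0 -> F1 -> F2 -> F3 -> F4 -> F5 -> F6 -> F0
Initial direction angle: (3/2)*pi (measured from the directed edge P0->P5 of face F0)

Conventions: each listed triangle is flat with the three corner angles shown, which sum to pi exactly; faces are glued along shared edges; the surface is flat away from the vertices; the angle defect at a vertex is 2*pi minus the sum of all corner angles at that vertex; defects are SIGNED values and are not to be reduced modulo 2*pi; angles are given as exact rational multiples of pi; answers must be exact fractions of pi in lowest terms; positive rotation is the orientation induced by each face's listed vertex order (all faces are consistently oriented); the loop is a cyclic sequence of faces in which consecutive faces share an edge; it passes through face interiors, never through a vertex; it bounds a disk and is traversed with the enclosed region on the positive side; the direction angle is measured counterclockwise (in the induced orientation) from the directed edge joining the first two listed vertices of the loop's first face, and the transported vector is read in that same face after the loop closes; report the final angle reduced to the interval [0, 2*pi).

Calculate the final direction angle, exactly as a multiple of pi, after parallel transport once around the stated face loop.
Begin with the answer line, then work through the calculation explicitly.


Answer: final direction angle = (7/6)*pi

enclosed vertex P0: corner angles sum to (4/3)*pi, defect = 2*pi - (4/3)*pi = (2/3)*pi
enclosed vertex P5: corner angles sum to pi, defect = 2*pi - pi = pi
by Gauss-Bonnet the loop rotates the vector by the enclosed defect sum (positive orientation, mod 2*pi)
final angle = (3/2)*pi + (5/3)*pi = (7/6)*pi (mod 2*pi)


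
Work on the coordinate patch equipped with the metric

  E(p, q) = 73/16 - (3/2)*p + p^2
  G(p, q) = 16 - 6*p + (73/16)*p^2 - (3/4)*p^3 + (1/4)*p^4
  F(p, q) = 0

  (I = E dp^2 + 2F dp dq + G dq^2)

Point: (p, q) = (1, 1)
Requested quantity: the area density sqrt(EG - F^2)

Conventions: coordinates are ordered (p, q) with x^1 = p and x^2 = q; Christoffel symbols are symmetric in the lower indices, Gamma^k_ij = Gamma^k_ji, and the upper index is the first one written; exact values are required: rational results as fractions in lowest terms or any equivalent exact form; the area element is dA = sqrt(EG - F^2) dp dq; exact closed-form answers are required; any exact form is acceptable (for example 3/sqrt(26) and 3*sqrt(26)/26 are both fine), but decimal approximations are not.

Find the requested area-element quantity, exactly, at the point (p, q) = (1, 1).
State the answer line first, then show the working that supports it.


Answer: sqrt(EG - F^2) = 15*sqrt(65)/16

E = 65/16, F = 0, G = 225/16; EG - F^2 = 14625/256


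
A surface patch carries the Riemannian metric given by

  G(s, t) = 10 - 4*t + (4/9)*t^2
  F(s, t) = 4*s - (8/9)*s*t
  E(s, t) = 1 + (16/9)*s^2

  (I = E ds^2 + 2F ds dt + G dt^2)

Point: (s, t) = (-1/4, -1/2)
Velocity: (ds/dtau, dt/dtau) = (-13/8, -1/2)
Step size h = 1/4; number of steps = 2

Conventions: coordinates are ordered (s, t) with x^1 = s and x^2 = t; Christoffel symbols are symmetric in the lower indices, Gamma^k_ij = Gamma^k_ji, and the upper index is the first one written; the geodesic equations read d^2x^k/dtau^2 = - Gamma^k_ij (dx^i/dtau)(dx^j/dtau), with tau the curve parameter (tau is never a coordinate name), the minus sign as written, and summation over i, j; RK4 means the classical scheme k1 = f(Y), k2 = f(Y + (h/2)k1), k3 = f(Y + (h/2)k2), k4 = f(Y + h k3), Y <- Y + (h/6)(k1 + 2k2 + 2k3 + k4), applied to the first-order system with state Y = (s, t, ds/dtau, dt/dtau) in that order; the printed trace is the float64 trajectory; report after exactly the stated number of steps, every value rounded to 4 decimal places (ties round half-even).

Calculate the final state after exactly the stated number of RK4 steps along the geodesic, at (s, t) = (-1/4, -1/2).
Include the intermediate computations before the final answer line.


f(Y) = (ds/dtau, dt/dtau, -Gamma^s_ij Y'^i Y'^j, -Gamma^t_ij Y'^i Y'^j) with the Gammas evaluated at the stage position; h = 0.250000; intermediate values shown to 6 dp
step 0: s = -0.2500, t = -0.5000, ds/dtau = -1.6250, dt/dtau = -0.5000
step 1:
  k1: at (s, t) = (-0.250000, -0.500000), (ds/dtau, dt/dtau) = (-1.625000, -0.500000); Gamma_sss = -0.036364, Gamma_sst = 0.000000, Gamma_stt = 0.018182, Gamma_tss = 0.363636, Gamma_tst = 0.000000, Gamma_ttt = -0.181818; k1 = (-1.625000, -0.500000, 0.091477, -0.914773)
  k2: at (s, t) = (-0.453125, -0.562500), (ds/dtau, dt/dtau) = (-1.613565, -0.614347); Gamma_sss = -0.063153, Gamma_sst = 0.000000, Gamma_stt = 0.031576, Gamma_tss = 0.352785, Gamma_tst = 0.000000, Gamma_ttt = -0.176393; k2 = (-1.613565, -0.614347, 0.152507, -0.851934)
  k3: at (s, t) = (-0.451696, -0.576793), (ds/dtau, dt/dtau) = (-1.605937, -0.606492); Gamma_sss = -0.062649, Gamma_sst = 0.000000, Gamma_stt = 0.031324, Gamma_tss = 0.352067, Gamma_tst = 0.000000, Gamma_ttt = -0.176033; k3 = (-1.605937, -0.606492, 0.150051, -0.843241)
  k4: at (s, t) = (-0.651484, -0.651623), (ds/dtau, dt/dtau) = (-1.587487, -0.710810); Gamma_sss = -0.085477, Gamma_sst = 0.000000, Gamma_stt = 0.042739, Gamma_tss = 0.337956, Gamma_tst = 0.000000, Gamma_ttt = -0.168978; k4 = (-1.587487, -0.710810, 0.193819, -0.766312)
  Y <- Y + (h/6)(k1 + 2k2 + 2k3 + k4): s = -0.6521, t = -0.6522, ds/dtau = -1.5879, dt/dtau = -0.7113
step 2:
  k1: at (s, t) = (-0.652145, -0.652187), (ds/dtau, dt/dtau) = (-1.587900, -0.711310); Gamma_sss = -0.085538, Gamma_sst = 0.000000, Gamma_stt = 0.042769, Gamma_tss = 0.337890, Gamma_tst = 0.000000, Gamma_ttt = -0.168945; k1 = (-1.587900, -0.711310, 0.194038, -0.766485)
  k2: at (s, t) = (-0.850633, -0.741101), (ds/dtau, dt/dtau) = (-1.563645, -0.807120); Gamma_sss = -0.104329, Gamma_sst = 0.000000, Gamma_stt = 0.052165, Gamma_tss = 0.321407, Gamma_tst = 0.000000, Gamma_ttt = -0.160704; k2 = (-1.563645, -0.807120, 0.221101, -0.681147)
  k3: at (s, t) = (-0.847601, -0.753077), (ds/dtau, dt/dtau) = (-1.560262, -0.796453); Gamma_sss = -0.103623, Gamma_sst = 0.000000, Gamma_stt = 0.051812, Gamma_tss = 0.321107, Gamma_tst = 0.000000, Gamma_ttt = -0.160554; k3 = (-1.560262, -0.796453, 0.219396, -0.679864)
  k4: at (s, t) = (-1.042211, -0.851300), (ds/dtau, dt/dtau) = (-1.533050, -0.881276); Gamma_sss = -0.118328, Gamma_sst = 0.000000, Gamma_stt = 0.059164, Gamma_tss = 0.303782, Gamma_tst = 0.000000, Gamma_ttt = -0.151891; k4 = (-1.533050, -0.881276, 0.232150, -0.595995)
  Y <- Y + (h/6)(k1 + 2k2 + 2k3 + k4): s = -1.0425, t = -0.8522, ds/dtau = -1.5334, dt/dtau = -0.8815

Answer: s = -1.0425, t = -0.8522, ds/dtau = -1.5334, dt/dtau = -0.8815


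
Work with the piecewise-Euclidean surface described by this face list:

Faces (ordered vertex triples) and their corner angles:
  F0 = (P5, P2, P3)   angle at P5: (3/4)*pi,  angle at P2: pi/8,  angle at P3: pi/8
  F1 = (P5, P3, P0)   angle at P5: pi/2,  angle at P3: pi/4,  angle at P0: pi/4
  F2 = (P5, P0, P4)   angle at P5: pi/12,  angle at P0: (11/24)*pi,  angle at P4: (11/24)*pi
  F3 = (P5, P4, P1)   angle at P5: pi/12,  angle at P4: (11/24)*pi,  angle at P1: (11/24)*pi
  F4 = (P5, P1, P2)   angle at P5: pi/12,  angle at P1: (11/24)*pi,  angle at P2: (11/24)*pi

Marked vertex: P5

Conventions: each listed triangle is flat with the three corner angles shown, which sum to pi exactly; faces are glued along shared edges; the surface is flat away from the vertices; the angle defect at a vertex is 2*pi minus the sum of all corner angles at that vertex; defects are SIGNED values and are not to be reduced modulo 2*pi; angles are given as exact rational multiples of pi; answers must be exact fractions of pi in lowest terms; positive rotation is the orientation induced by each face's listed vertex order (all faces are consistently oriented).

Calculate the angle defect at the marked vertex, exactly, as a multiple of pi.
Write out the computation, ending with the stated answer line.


Sum of corner angles at P5: (3/2)*pi
defect = 2*pi - (3/2)*pi

Answer: defect(P5) = pi/2


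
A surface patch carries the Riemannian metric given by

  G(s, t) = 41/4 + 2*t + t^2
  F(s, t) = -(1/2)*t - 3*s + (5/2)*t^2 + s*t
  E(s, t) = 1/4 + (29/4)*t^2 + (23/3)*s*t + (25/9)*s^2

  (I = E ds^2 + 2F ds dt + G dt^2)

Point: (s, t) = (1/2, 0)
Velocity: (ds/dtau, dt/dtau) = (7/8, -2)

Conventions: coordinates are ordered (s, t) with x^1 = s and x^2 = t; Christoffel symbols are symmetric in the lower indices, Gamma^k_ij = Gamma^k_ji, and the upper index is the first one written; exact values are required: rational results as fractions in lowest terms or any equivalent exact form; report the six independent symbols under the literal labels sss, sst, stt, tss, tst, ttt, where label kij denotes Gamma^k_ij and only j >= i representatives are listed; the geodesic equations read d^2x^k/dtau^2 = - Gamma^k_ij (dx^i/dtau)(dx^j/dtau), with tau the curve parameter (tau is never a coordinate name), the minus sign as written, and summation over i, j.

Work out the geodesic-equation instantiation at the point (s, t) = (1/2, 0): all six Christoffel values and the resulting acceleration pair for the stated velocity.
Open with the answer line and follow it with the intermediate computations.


Answer: Gamma_sss = 494/535, Gamma_sst = 2829/1070, Gamma_stt = 108/535, Gamma_tss = -553/1605, Gamma_tst = 207/535, Gamma_ttt = 68/535; accelerations (d^2s/dtau^2, d^2t/dtau^2) = (132497/17120, 113977/102720)

E = 17/18, F = -3/2, G = 41/4 at the point
E_s = 25/9, E_t = 23/6, F_s = -3, F_t = 0, G_s = 0, G_t = 2
EG - F^2 = 535/72;  g^inv = (72/535) * [[41/4, 3/2], [3/2, 17/18]]
first-kind symbols [ij,l] = (1/2)(d_i g_jl + d_j g_il - d_l g_ij): [ss,s] = E_s/2 = 25/18, [ss,t] = F_s - E_t/2 = -59/12, [st,s] = E_t/2 = 23/12, [st,t] = G_s/2 = 0, [tt,s] = F_t - G_s/2 = 0, [tt,t] = G_t/2 = 1
Gamma^s_ij = (G*[ij,s] - F*[ij,t])/(EG - F^2), Gamma^t_ij = (E*[ij,t] - F*[ij,s])/(EG - F^2)
Gamma_sss = 494/535, Gamma_sst = 2829/1070, Gamma_stt = 108/535, Gamma_tss = -553/1605, Gamma_tst = 207/535, Gamma_ttt = 68/535
d^2s/dtau^2 = -(Gamma_sss*(7/8)^2 + 2*Gamma_sst*(7/8)*(-2) + Gamma_stt*(-2)^2) = 132497/17120
d^2t/dtau^2 = -(Gamma_tss*(7/8)^2 + 2*Gamma_tst*(7/8)*(-2) + Gamma_ttt*(-2)^2) = 113977/102720


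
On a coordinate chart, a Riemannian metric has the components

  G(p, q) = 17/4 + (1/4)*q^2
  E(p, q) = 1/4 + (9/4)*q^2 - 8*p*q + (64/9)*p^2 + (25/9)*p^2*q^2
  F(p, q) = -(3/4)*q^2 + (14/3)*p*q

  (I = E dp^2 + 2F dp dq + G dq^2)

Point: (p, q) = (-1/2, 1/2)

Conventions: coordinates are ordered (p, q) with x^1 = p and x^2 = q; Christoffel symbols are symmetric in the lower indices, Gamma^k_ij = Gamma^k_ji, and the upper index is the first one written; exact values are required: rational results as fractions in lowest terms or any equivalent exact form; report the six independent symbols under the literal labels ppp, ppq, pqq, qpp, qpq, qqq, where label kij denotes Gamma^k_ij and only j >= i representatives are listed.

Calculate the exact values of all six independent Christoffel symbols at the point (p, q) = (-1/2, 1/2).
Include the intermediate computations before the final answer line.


E = 343/72, F = -65/48, G = 69/16 at the point
E_p = -425/36, E_q = 125/18, F_p = 7/3, F_q = -37/12, G_p = 0, G_q = 1/4
EG - F^2 = 43109/2304;  g^inv = (2304/43109) * [[69/16, 65/48], [65/48, 343/72]]
first-kind symbols [ij,l] = (1/2)(d_i g_jl + d_j g_il - d_l g_ij): [pp,p] = E_p/2 = -425/72, [pp,q] = F_p - E_q/2 = -41/36, [pq,p] = E_q/2 = 125/36, [pq,q] = G_p/2 = 0, [qq,p] = F_q - G_p/2 = -37/12, [qq,q] = G_q/2 = 1/8
Gamma^p_ij = (G*[ij,p] - F*[ij,q])/(EG - F^2), Gamma^q_ij = (E*[ij,q] - F*[ij,p])/(EG - F^2)

Answer: Gamma_ppp = -186610/129327, Gamma_ppq = 34500/43109, Gamma_pqq = -30246/43109, Gamma_qpp = -278254/387981, Gamma_qpq = 32500/129327, Gamma_qqq = -8248/43109


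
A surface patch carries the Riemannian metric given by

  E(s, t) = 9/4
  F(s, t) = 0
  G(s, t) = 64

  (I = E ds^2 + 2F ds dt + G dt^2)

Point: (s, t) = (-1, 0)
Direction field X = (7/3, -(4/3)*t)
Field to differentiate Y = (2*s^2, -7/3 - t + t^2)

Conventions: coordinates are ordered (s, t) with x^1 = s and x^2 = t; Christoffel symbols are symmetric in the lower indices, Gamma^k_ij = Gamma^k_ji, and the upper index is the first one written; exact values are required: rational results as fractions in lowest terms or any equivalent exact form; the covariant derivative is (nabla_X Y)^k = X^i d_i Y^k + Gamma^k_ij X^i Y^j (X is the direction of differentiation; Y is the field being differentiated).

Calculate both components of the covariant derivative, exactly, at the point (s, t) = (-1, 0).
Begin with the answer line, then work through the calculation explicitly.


Answer: (nabla_X Y)^s = -28/3, (nabla_X Y)^t = 0

E = 9/4, F = 0, G = 64 at the point
E_s = 0, E_t = 0, F_s = 0, F_t = 0, G_s = 0, G_t = 0
EG - F^2 = 144;  g^inv = (1/144) * [[64, 0], [0, 9/4]]
first-kind symbols [ij,l] = (1/2)(d_i g_jl + d_j g_il - d_l g_ij): [ss,s] = E_s/2 = 0, [ss,t] = F_s - E_t/2 = 0, [st,s] = E_t/2 = 0, [st,t] = G_s/2 = 0, [tt,s] = F_t - G_s/2 = 0, [tt,t] = G_t/2 = 0
Gamma^s_ij = (G*[ij,s] - F*[ij,t])/(EG - F^2), Gamma^t_ij = (E*[ij,t] - F*[ij,s])/(EG - F^2)
Gamma_sss = 0, Gamma_sst = 0, Gamma_stt = 0, Gamma_tss = 0, Gamma_tst = 0, Gamma_ttt = 0
X = (7/3, 0), Y = (2, -7/3) at the point


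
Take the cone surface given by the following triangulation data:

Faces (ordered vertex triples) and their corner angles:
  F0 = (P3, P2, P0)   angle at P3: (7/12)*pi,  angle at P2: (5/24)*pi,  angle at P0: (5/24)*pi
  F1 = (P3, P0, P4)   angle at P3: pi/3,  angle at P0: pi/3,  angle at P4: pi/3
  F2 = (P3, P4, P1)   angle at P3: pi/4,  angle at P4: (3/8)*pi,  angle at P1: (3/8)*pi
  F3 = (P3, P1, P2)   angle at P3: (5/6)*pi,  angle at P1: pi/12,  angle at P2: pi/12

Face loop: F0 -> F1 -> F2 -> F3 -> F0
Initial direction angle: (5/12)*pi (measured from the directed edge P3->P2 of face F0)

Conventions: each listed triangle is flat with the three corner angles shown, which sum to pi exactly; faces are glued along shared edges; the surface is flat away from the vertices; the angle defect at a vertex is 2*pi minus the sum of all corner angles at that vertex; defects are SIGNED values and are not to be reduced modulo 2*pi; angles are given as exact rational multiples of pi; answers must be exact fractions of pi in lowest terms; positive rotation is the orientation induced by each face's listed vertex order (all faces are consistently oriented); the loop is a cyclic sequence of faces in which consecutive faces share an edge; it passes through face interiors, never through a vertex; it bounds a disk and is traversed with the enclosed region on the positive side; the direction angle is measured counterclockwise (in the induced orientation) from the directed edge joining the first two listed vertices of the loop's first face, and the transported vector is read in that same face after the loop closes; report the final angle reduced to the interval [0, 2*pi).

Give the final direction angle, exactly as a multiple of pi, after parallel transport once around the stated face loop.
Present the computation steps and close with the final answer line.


enclosed vertex P3: corner angles sum to 2*pi, defect = 2*pi - 2*pi = 0
the rotation equals the total enclosed defect, so the final angle is initial + defects (mod 2*pi)
final angle = (5/12)*pi + 0 = (5/12)*pi (mod 2*pi)

Answer: final direction angle = (5/12)*pi


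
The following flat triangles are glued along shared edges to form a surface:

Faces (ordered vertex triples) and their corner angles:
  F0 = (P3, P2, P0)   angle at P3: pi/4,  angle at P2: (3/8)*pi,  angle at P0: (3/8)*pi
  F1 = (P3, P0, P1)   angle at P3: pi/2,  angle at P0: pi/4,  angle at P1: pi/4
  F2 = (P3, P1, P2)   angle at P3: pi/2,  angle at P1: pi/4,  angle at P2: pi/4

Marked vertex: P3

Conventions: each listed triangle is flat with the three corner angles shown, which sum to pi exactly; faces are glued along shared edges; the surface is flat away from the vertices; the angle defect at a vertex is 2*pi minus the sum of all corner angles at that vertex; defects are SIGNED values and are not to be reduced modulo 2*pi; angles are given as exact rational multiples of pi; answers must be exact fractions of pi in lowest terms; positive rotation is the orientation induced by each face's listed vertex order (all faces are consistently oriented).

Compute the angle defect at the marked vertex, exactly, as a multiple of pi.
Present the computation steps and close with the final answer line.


Sum of corner angles at P3: (5/4)*pi
defect = 2*pi - (5/4)*pi

Answer: defect(P3) = (3/4)*pi


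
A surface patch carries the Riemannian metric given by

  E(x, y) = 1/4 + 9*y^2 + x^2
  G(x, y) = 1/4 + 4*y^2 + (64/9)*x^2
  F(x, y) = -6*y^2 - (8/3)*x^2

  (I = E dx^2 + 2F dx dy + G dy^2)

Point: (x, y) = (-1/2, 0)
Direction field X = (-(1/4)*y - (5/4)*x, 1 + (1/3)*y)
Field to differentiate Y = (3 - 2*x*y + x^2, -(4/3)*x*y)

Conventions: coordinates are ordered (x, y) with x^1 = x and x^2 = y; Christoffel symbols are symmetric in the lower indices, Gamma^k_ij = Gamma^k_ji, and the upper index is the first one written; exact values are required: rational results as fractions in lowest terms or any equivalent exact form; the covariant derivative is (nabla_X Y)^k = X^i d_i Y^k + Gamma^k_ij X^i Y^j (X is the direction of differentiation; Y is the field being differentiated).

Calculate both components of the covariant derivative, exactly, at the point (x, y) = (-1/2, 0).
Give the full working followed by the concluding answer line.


E = 1/2, F = -2/3, G = 73/36 at the point
E_x = -1, E_y = 0, F_x = 8/3, F_y = 0, G_x = -64/9, G_y = 0
EG - F^2 = 41/72;  g^inv = (72/41) * [[73/36, 2/3], [2/3, 1/2]]
first-kind symbols [ij,l] = (1/2)(d_i g_jl + d_j g_il - d_l g_ij): [xx,x] = E_x/2 = -1/2, [xx,y] = F_x - E_y/2 = 8/3, [xy,x] = E_y/2 = 0, [xy,y] = G_x/2 = -32/9, [yy,x] = F_y - G_x/2 = 32/9, [yy,y] = G_y/2 = 0
Gamma^x_ij = (G*[ij,x] - F*[ij,y])/(EG - F^2), Gamma^y_ij = (E*[ij,y] - F*[ij,x])/(EG - F^2)
Gamma_xxx = 55/41, Gamma_xxy = -512/123, Gamma_xyy = 4672/369, Gamma_yxx = 72/41, Gamma_yxy = -128/41, Gamma_yyy = 512/123
X = (5/8, 1), Y = (13/4, 0) at the point

Answer: (nabla_X Y)^x = -41047/3936, (nabla_X Y)^y = -2909/492
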